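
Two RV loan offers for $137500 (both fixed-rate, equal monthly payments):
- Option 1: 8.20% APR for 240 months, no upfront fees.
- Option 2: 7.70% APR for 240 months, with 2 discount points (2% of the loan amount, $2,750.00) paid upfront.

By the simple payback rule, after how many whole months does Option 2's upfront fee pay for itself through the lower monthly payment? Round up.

65 months

Option 1: monthly rate = 8.2%/12 = 0.0068333; payment = 137,500 × 0.0068333 / (1 − (1+0.0068333)^−240) = $1,167.28.
Option 2: at 7.70% the monthly rate is 0.0064167, so the payment is 137,500 × 0.0064167 / (1 − 1.0064167^−240) = $1,124.57.
Monthly savings = $1,167.28 − $1,124.57 = $42.71.
Break-even = $2,750.00 / $42.71 = 64.39 → 65 months.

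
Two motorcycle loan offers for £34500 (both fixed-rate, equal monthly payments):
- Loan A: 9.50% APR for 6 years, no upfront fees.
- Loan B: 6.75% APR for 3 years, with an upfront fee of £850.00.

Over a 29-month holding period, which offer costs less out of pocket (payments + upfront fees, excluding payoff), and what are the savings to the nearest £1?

Loan A by £13,344

Loan A: at 9.50% the monthly rate is 0.0079167, so the payment is 34,500 × 0.0079167 / (1 − 1.0079167^−72) = £630.48.
Loan B: monthly rate = 6.75%/12 = 0.0056250; payment = 34,500 × 0.0056250 / (1 − (1+0.0056250)^−36) = £1,061.32.
Over 29 months: Loan A costs 29 × £630.48 = £18,283.92; Loan B costs 29 × £1,061.32 + £850.00 = £31,628.28.
Loan A is cheaper by £31,628.28 − £18,283.92 = £13,344.36.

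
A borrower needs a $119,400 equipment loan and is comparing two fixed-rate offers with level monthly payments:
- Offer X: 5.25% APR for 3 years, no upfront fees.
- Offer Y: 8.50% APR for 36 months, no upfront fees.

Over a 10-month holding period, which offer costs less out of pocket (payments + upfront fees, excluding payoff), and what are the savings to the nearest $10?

Offer X: monthly rate = 5.25%/12 = 0.0043750; payment = 119,400 × 0.0043750 / (1 − (1+0.0043750)^−36) = $3,591.94.
Offer Y: monthly rate = 8.5%/12 = 0.0070833; payment = 119,400 × 0.0070833 / (1 − (1+0.0070833)^−36) = $3,769.16.
Over 10 months: Offer X costs 10 × $3,591.94 = $35,919.40; Offer Y costs 10 × $3,769.16 = $37,691.60.
Offer X is cheaper by $37,691.60 − $35,919.40 = $1,772.20.

Offer X by $1,770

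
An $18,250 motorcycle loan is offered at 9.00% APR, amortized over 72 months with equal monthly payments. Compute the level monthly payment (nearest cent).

$328.97

Monthly rate = 9%/12 = 0.0075000; payment = 18,250 × 0.0075000 / (1 − (1+0.0075000)^−72) = $328.97.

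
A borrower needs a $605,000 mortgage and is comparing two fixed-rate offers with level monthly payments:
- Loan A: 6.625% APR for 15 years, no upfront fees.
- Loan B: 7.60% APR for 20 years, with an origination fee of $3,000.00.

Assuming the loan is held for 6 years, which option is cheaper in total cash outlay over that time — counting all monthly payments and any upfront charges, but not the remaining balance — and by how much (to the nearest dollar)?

Loan A: monthly rate = 6.625%/12 = 0.0055208; payment = 605,000 × 0.0055208 / (1 − (1+0.0055208)^−180) = $5,311.86.
Loan B: at 7.60% the monthly rate is 0.0063333, so the payment is 605,000 × 0.0063333 / (1 − 1.0063333^−240) = $4,910.90.
Over 72 months: Loan A costs 72 × $5,311.86 = $382,453.92; Loan B costs 72 × $4,910.90 + $3,000.00 = $356,584.80.
Loan B is cheaper by $382,453.92 − $356,584.80 = $25,869.12.

Loan B by $25,869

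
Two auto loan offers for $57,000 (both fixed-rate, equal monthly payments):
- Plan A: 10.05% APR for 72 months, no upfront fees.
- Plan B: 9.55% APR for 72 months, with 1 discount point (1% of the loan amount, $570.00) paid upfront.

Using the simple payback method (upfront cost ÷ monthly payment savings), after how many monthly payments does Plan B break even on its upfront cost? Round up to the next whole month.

Plan A: at 10.05% the monthly rate is 0.0083750, so the payment is 57,000 × 0.0083750 / (1 − 1.0083750^−72) = $1,057.41.
Plan B: at 9.55% the monthly rate is 0.0079583, so the payment is 57,000 × 0.0079583 / (1 − 1.0079583^−72) = $1,043.08.
Monthly savings = $1,057.41 − $1,043.08 = $14.33.
Break-even = $570.00 / $14.33 = 39.78 → 40 months.

40 months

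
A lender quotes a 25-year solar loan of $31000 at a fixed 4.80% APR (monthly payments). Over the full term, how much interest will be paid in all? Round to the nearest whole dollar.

$22,289

Monthly rate = 4.8%/12 = 0.0040000; payment = 31,000 × 0.0040000 / (1 − (1+0.0040000)^−300) = $177.63.
Total paid = 300 × $177.63 = $53,289.00; interest = $53,289.00 − $31,000 = $22,289.00.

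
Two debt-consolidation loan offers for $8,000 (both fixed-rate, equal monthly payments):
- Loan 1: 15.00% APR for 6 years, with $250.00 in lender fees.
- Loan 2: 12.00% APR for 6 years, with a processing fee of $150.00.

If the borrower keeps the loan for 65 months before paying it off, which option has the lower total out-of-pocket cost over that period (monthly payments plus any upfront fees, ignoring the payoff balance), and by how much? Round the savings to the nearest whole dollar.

Loan 1: monthly rate = 15%/12 = 0.0125000; payment = 8,000 × 0.0125000 / (1 − (1+0.0125000)^−72) = $169.16.
Loan 2: monthly rate = 12%/12 = 0.0100000; payment = 8,000 × 0.0100000 / (1 − (1+0.0100000)^−72) = $156.40.
Over 65 months: Loan 1 costs 65 × $169.16 + $250.00 = $11,245.40; Loan 2 costs 65 × $156.40 + $150.00 = $10,316.00.
Loan 2 is cheaper by $11,245.40 − $10,316.00 = $929.40.

Loan 2 by $929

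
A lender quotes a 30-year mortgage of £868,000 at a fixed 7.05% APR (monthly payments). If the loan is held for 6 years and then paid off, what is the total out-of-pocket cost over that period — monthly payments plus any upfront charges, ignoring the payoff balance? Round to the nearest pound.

Monthly rate = 7.05%/12 = 0.0058750; payment = 868,000 × 0.0058750 / (1 − (1+0.0058750)^−360) = £5,804.00.
Total outlay = 72 × £5,804.00 = £417,888.00.

£417,888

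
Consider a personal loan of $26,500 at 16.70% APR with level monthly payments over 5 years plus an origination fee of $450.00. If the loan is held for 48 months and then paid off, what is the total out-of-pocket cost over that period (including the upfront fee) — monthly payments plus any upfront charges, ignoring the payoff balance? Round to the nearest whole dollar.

$31,858

Monthly rate = 16.7%/12 = 0.0139167; payment = 26,500 × 0.0139167 / (1 − (1+0.0139167)^−60) = $654.33.
Total outlay = 48 × $654.33 + $450.00 = $31,857.84.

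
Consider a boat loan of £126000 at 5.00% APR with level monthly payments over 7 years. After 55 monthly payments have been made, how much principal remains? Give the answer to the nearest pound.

£48,552

With monthly rate i = 5%/12 = 0.0041667, the balance after k of n payments is P · [(1+i)^n − (1+i)^k] / [(1+i)^n − 1].
(1+0.0041667)^84 = 1.41803605 and (1+0.0041667)^55 = 1.25695302, so the balance is 126,000 × (1.41803605 − 1.25695302) / (1.41803605 − 1) = £48,551.94.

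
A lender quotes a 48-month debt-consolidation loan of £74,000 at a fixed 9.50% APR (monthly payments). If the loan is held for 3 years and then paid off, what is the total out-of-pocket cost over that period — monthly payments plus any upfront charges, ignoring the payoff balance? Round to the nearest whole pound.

At 9.50% the monthly rate is 0.0079167, so the payment is 74,000 × 0.0079167 / (1 − 1.0079167^−48) = £1,859.11.
Total outlay = 36 × £1,859.11 = £66,927.96.

£66,928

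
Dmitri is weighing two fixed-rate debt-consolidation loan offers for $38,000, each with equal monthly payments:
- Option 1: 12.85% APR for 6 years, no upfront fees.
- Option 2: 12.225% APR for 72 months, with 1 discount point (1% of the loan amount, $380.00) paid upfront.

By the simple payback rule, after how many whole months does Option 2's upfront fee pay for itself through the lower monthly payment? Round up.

31 months

Option 1: monthly rate = 12.85%/12 = 0.0107083; payment = 38,000 × 0.0107083 / (1 − (1+0.0107083)^−72) = $759.81.
Option 2: monthly rate = 12.225%/12 = 0.0101875; payment = 38,000 × 0.0101875 / (1 − (1+0.0101875)^−72) = $747.36.
Monthly savings = $759.81 − $747.36 = $12.45.
Break-even = $380.00 / $12.45 = 30.52 → 31 months.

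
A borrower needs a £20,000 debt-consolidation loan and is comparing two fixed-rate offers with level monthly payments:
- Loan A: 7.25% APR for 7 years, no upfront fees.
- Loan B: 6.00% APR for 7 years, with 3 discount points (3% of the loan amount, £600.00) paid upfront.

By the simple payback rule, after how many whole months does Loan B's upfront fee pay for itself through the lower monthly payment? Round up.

Loan A: monthly rate = 7.25%/12 = 0.0060417; payment = 20,000 × 0.0060417 / (1 − (1+0.0060417)^−84) = £304.30.
Loan B: monthly rate = 6%/12 = 0.0050000; payment = 20,000 × 0.0050000 / (1 − (1+0.0050000)^−84) = £292.17.
Monthly savings = £304.30 − £292.17 = £12.13.
Break-even = £600.00 / £12.13 = 49.46 → 50 months.

50 months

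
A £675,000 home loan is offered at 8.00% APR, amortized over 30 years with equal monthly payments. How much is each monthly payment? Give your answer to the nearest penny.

At 8.00% the monthly rate is 0.0066667, so the payment is 675,000 × 0.0066667 / (1 − 1.0066667^−360) = £4,952.91.

£4,952.91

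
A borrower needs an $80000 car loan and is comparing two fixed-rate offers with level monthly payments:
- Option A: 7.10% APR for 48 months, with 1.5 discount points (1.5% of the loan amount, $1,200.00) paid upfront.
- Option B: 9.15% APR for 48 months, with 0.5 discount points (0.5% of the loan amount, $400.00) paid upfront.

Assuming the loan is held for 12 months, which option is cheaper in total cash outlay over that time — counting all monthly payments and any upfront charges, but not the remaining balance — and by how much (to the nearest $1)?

Option A by $125

Option A: monthly rate = 7.1%/12 = 0.0059167; payment = 80,000 × 0.0059167 / (1 − (1+0.0059167)^−48) = $1,919.41.
Option B: monthly rate = 9.15%/12 = 0.0076250; payment = 80,000 × 0.0076250 / (1 − (1+0.0076250)^−48) = $1,996.51.
Over 12 months: Option A costs 12 × $1,919.41 + $1,200.00 = $24,232.92; Option B costs 12 × $1,996.51 + $400.00 = $24,358.12.
Option A is cheaper by $24,358.12 − $24,232.92 = $125.20.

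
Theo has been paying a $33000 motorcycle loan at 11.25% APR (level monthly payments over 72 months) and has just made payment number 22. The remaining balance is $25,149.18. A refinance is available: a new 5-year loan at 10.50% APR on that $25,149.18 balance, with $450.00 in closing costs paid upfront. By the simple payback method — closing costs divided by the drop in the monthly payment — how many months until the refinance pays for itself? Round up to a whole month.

Current payment = 33,000 × 11.25%/12 / (1 − (1+0.0093750)^−72) = $632.36.
Refinanced payment = 25,149.18 × 0.0087500 / (1 − (1+0.0087500)^−60) = $540.55.
Monthly savings = $632.36 − $540.55 = $91.81.
Break-even = $450.00 / $91.81 = 4.90 → 5 months.

5 months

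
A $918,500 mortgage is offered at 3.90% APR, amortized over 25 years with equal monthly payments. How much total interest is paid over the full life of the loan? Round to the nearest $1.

$520,783

Monthly rate = 3.9%/12 = 0.0032500; payment = 918,500 × 0.0032500 / (1 − (1+0.0032500)^−300) = $4,797.61.
Total paid = 300 × $4,797.61 = $1,439,283.00; interest = $1,439,283.00 − $918,500 = $520,783.00.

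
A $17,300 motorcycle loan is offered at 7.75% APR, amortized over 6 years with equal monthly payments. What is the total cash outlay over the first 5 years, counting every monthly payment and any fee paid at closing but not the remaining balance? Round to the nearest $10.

At 7.75% the monthly rate is 0.0064583, so the payment is 17,300 × 0.0064583 / (1 − 1.0064583^−72) = $301.22.
Total outlay = 60 × $301.22 = $18,073.20.

$18,070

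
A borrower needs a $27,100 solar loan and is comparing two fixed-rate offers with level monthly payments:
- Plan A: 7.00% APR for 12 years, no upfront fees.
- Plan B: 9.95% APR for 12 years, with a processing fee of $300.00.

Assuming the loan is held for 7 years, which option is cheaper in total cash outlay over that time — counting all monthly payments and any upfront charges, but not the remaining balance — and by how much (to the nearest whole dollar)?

Plan A by $4,029

Plan A: monthly rate = 7%/12 = 0.0058333; payment = 27,100 × 0.0058333 / (1 − (1+0.0058333)^−144) = $278.69.
Plan B: monthly rate = 9.95%/12 = 0.0082917; payment = 27,100 × 0.0082917 / (1 − (1+0.0082917)^−144) = $323.08.
Over 84 months: Plan A costs 84 × $278.69 = $23,409.96; Plan B costs 84 × $323.08 + $300.00 = $27,438.72.
Plan A is cheaper by $27,438.72 − $23,409.96 = $4,028.76.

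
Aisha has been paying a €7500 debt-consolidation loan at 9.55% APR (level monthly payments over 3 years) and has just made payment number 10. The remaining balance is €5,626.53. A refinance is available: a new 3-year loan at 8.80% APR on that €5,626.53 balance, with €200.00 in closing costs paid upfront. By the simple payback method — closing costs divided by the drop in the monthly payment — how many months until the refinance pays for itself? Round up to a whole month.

Current payment = 7,500 × 9.55%/12 / (1 − (1+0.0079583)^−36) = €240.42.
Refinanced payment = 5,626.53 × 0.0073333 / (1 − (1+0.0073333)^−36) = €178.40.
Monthly savings = €240.42 − €178.40 = €62.02.
Break-even = €200.00 / €62.02 = 3.22 → 4 months.

4 months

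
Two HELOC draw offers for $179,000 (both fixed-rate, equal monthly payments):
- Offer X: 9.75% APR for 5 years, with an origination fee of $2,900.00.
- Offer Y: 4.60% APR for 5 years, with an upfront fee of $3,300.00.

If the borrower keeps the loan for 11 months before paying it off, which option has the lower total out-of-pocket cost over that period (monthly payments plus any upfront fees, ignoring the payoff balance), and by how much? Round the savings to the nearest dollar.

Offer X: at 9.75% the monthly rate is 0.0081250, so the payment is 179,000 × 0.0081250 / (1 − 1.0081250^−60) = $3,781.24.
Offer Y: monthly rate = 4.6%/12 = 0.0038333; payment = 179,000 × 0.0038333 / (1 − (1+0.0038333)^−60) = $3,345.25.
Over 11 months: Offer X costs 11 × $3,781.24 + $2,900.00 = $44,493.64; Offer Y costs 11 × $3,345.25 + $3,300.00 = $40,097.75.
Offer Y is cheaper by $44,493.64 − $40,097.75 = $4,395.89.

Offer Y by $4,396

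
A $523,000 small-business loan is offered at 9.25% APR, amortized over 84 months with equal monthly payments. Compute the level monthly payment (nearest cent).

$8,481.09

Monthly rate = 9.25%/12 = 0.0077083; payment = 523,000 × 0.0077083 / (1 − (1+0.0077083)^−84) = $8,481.09.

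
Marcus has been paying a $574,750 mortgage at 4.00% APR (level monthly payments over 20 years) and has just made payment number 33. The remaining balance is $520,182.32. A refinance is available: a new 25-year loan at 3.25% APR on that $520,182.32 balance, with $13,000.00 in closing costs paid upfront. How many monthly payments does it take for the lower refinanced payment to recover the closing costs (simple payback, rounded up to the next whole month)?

Current payment = 574,750 × 4%/12 / (1 − (1+0.0033333)^−240) = $3,482.87.
Refinanced payment = 520,182.32 × 0.0027083 / (1 − (1+0.0027083)^−300) = $2,534.93.
Monthly savings = $3,482.87 − $2,534.93 = $947.94.
Break-even = $13,000.00 / $947.94 = 13.71 → 14 months.

14 months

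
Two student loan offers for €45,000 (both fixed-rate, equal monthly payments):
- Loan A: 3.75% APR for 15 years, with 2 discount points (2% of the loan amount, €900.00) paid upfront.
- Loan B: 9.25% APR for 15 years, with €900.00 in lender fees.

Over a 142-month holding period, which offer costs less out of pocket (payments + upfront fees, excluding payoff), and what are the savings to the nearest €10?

Loan A: monthly rate = 3.75%/12 = 0.0031250; payment = 45,000 × 0.0031250 / (1 − (1+0.0031250)^−180) = €327.25.
Loan B: at 9.25% the monthly rate is 0.0077083, so the payment is 45,000 × 0.0077083 / (1 − 1.0077083^−180) = €463.14.
Over 142 months: Loan A costs 142 × €327.25 + €900.00 = €47,369.50; Loan B costs 142 × €463.14 + €900.00 = €66,665.88.
Loan A is cheaper by €66,665.88 − €47,369.50 = €19,296.38.

Loan A by €19,300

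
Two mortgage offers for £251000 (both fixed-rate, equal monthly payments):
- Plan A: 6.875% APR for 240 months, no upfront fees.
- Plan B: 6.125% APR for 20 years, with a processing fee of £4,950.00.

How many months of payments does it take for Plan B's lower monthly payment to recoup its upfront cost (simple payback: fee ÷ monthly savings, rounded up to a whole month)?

Plan A: monthly rate = 6.875%/12 = 0.0057292; payment = 251,000 × 0.0057292 / (1 − (1+0.0057292)^−240) = £1,927.21.
Plan B: monthly rate = 6.125%/12 = 0.0051042; payment = 251,000 × 0.0051042 / (1 − (1+0.0051042)^−240) = £1,816.39.
Monthly savings = £1,927.21 − £1,816.39 = £110.82.
Break-even = £4,950.00 / £110.82 = 44.67 → 45 months.

45 months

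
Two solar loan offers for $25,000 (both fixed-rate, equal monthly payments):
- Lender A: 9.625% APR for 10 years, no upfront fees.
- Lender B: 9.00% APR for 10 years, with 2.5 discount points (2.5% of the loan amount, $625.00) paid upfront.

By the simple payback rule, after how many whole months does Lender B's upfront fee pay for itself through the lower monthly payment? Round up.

74 months

Lender A: at 9.625% the monthly rate is 0.0080208, so the payment is 25,000 × 0.0080208 / (1 − 1.0080208^−120) = $325.21.
Lender B: monthly rate = 9%/12 = 0.0075000; payment = 25,000 × 0.0075000 / (1 − (1+0.0075000)^−120) = $316.69.
Monthly savings = $325.21 − $316.69 = $8.52.
Break-even = $625.00 / $8.52 = 73.36 → 74 months.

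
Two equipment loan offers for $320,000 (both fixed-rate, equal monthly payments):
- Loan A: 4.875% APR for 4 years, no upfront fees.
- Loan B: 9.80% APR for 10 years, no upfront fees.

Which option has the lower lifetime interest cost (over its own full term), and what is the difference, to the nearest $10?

Loan A: at 4.875% the monthly rate is 0.0040625, so the payment is 320,000 × 0.0040625 / (1 − 1.0040625^−48) = $7,351.27.
Total interest on Loan A = 48 × $7,351.27 − $320,000 = $32,860.96.
Loan B: monthly rate = 9.8%/12 = 0.0081667; payment = 320,000 × 0.0081667 / (1 − (1+0.0081667)^−120) = $4,193.46.
Total interest on Loan B = 120 × $4,193.46 − $320,000 = $183,215.20.
Loan A is lower by $150,354.24.

Loan A by $150,350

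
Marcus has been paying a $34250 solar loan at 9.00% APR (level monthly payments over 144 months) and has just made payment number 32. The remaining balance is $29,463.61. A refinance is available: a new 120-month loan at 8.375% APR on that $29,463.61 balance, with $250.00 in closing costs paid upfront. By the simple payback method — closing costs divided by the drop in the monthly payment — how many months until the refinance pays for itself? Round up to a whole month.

10 months

Current payment = 34,250 × 9%/12 / (1 − (1+0.0075000)^−144) = $389.78.
Refinanced payment = 29,463.61 × 0.0069792 / (1 − (1+0.0069792)^−120) = $363.34.
Monthly savings = $389.78 − $363.34 = $26.44.
Break-even = $250.00 / $26.44 = 9.46 → 10 months.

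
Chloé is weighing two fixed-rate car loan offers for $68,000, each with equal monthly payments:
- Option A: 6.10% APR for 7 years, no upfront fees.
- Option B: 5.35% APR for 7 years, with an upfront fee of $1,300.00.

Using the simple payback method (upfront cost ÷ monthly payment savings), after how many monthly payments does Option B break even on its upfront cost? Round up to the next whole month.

Option A: at 6.10% the monthly rate is 0.0050833, so the payment is 68,000 × 0.0050833 / (1 − 1.0050833^−84) = $996.64.
Option B: monthly rate = 5.35%/12 = 0.0044583; payment = 68,000 × 0.0044583 / (1 − (1+0.0044583)^−84) = $972.33.
Monthly savings = $996.64 − $972.33 = $24.31.
Break-even = $1,300.00 / $24.31 = 53.48 → 54 months.

54 months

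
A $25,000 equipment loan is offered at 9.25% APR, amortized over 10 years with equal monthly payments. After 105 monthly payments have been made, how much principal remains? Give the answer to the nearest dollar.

With monthly rate i = 9.25%/12 = 0.0077083, the balance after k of n payments is P · [(1+i)^n − (1+i)^k] / [(1+i)^n − 1].
(1+0.0077083)^120 = 2.51293932 and (1+0.0077083)^105 = 2.23954221, so the balance is 25,000 × (2.51293932 − 2.23954221) / (2.51293932 − 1) = $4,517.65.

$4,518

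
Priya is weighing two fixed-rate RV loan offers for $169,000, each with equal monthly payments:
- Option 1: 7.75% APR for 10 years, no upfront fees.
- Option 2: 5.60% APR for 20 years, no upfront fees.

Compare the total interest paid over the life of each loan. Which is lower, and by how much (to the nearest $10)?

Option 1: monthly rate = 7.75%/12 = 0.0064583; payment = 169,000 × 0.0064583 / (1 − (1+0.0064583)^−120) = $2,028.18.
Total interest on Option 1 = 120 × $2,028.18 − $169,000 = $74,381.60.
Option 2: monthly rate = 5.6%/12 = 0.0046667; payment = 169,000 × 0.0046667 / (1 − (1+0.0046667)^−240) = $1,172.10.
Total interest on Option 2 = 240 × $1,172.10 − $169,000 = $112,304.00.
Option 1 is lower by $37,922.40.

Option 1 by $37,920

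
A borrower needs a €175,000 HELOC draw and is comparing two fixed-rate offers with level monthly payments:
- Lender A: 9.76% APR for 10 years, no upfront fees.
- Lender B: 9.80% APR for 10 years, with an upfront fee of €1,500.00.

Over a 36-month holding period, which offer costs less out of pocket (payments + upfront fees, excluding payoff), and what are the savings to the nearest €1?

Lender A: monthly rate = 9.76%/12 = 0.0081333; payment = 175,000 × 0.0081333 / (1 − (1+0.0081333)^−120) = €2,289.44.
Lender B: monthly rate = 9.8%/12 = 0.0081667; payment = 175,000 × 0.0081667 / (1 − (1+0.0081667)^−120) = €2,293.30.
Over 36 months: Lender A costs 36 × €2,289.44 = €82,419.84; Lender B costs 36 × €2,293.30 + €1,500.00 = €84,058.80.
Lender A is cheaper by €84,058.80 − €82,419.84 = €1,638.96.

Lender A by €1,639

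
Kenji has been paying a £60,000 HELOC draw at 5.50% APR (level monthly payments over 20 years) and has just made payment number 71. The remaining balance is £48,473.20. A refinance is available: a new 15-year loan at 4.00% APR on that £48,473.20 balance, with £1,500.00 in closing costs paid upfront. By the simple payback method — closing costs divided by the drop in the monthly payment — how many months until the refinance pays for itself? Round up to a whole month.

28 months

Current payment = 60,000 × 5.5%/12 / (1 − (1+0.0045833)^−240) = £412.73.
Refinanced payment = 48,473.20 × 0.0033333 / (1 − (1+0.0033333)^−180) = £358.55.
Monthly savings = £412.73 − £358.55 = £54.18.
Break-even = £1,500.00 / £54.18 = 27.69 → 28 months.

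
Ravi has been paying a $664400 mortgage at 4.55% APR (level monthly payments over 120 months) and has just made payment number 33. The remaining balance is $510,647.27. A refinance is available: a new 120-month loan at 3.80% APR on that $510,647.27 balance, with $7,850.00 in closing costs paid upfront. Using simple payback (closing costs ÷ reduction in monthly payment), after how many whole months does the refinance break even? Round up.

Current payment = 664,400 × 4.55%/12 / (1 − (1+0.0037917)^−120) = $6,901.76.
Refinanced payment = 510,647.27 × 0.0031667 / (1 − (1+0.0031667)^−120) = $5,121.66.
Monthly savings = $6,901.76 − $5,121.66 = $1,780.10.
Break-even = $7,850.00 / $1,780.10 = 4.41 → 5 months.

5 months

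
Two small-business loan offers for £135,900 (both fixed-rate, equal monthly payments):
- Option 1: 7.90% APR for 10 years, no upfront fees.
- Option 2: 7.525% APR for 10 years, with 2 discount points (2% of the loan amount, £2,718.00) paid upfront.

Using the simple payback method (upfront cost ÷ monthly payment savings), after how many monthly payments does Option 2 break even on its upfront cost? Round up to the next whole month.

102 months

Option 1: monthly rate = 7.9%/12 = 0.0065833; payment = 135,900 × 0.0065833 / (1 − (1+0.0065833)^−120) = £1,641.67.
Option 2: at 7.525% the monthly rate is 0.0062708, so the payment is 135,900 × 0.0062708 / (1 − 1.0062708^−120) = £1,614.93.
Monthly savings = £1,641.67 − £1,614.93 = £26.74.
Break-even = £2,718.00 / £26.74 = 101.65 → 102 months.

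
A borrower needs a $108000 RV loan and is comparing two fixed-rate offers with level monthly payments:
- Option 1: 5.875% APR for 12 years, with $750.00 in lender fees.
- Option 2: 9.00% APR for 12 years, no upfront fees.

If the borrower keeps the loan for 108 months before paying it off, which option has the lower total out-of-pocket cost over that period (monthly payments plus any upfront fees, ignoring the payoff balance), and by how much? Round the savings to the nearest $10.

Option 1 by $18,920

Option 1: monthly rate = 5.875%/12 = 0.0048958; payment = 108,000 × 0.0048958 / (1 − (1+0.0048958)^−144) = $1,046.95.
Option 2: monthly rate = 9%/12 = 0.0075000; payment = 108,000 × 0.0075000 / (1 − (1+0.0075000)^−144) = $1,229.07.
Over 108 months: Option 1 costs 108 × $1,046.95 + $750.00 = $113,820.60; Option 2 costs 108 × $1,229.07 = $132,739.56.
Option 1 is cheaper by $132,739.56 − $113,820.60 = $18,918.96.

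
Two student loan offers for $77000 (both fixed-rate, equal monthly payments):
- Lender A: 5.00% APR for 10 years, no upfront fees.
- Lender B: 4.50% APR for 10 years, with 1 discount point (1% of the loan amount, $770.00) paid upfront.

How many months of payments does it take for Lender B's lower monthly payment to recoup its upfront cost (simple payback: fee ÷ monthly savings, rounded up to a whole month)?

Lender A: at 5.00% the monthly rate is 0.0041667, so the payment is 77,000 × 0.0041667 / (1 − 1.0041667^−120) = $816.70.
Lender B: monthly rate = 4.5%/12 = 0.0037500; payment = 77,000 × 0.0037500 / (1 − (1+0.0037500)^−120) = $798.02.
Monthly savings = $816.70 − $798.02 = $18.68.
Break-even = $770.00 / $18.68 = 41.22 → 42 months.

42 months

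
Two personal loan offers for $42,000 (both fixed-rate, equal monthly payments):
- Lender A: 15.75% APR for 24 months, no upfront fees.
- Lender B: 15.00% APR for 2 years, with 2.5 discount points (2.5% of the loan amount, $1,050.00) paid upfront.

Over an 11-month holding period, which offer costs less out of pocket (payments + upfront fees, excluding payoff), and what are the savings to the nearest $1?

Lender A: monthly rate = 15.75%/12 = 0.0131250; payment = 42,000 × 0.0131250 / (1 − (1+0.0131250)^−24) = $2,051.44.
Lender B: at 15.00% the monthly rate is 0.0125000, so the payment is 42,000 × 0.0125000 / (1 − 1.0125000^−24) = $2,036.44.
Over 11 months: Lender A costs 11 × $2,051.44 = $22,565.84; Lender B costs 11 × $2,036.44 + $1,050.00 = $23,450.84.
Lender A is cheaper by $23,450.84 − $22,565.84 = $885.00.

Lender A by $885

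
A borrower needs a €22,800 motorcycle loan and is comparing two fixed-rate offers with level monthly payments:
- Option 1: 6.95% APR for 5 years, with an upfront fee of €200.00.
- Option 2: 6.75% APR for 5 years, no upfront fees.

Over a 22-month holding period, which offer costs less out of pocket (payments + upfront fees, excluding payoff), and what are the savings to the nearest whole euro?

Option 1: at 6.95% the monthly rate is 0.0057917, so the payment is 22,800 × 0.0057917 / (1 − 1.0057917^−60) = €450.93.
Option 2: monthly rate = 6.75%/12 = 0.0056250; payment = 22,800 × 0.0056250 / (1 − (1+0.0056250)^−60) = €448.78.
Over 22 months: Option 1 costs 22 × €450.93 + €200.00 = €10,120.46; Option 2 costs 22 × €448.78 = €9,873.16.
Option 2 is cheaper by €10,120.46 − €9,873.16 = €247.30.

Option 2 by €247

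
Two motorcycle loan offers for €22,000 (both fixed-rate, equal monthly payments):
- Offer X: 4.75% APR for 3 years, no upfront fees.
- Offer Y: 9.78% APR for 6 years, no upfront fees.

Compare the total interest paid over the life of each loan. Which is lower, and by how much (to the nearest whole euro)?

Offer X: monthly rate = 4.75%/12 = 0.0039583; payment = 22,000 × 0.0039583 / (1 − (1+0.0039583)^−36) = €656.89.
Total interest on Offer X = 36 × €656.89 − €22,000 = €1,648.04.
Offer Y: monthly rate = 9.78%/12 = 0.0081500; payment = 22,000 × 0.0081500 / (1 − (1+0.0081500)^−72) = €405.13.
Total interest on Offer Y = 72 × €405.13 − €22,000 = €7,169.36.
Offer X is lower by €5,521.32.

Offer X by €5,521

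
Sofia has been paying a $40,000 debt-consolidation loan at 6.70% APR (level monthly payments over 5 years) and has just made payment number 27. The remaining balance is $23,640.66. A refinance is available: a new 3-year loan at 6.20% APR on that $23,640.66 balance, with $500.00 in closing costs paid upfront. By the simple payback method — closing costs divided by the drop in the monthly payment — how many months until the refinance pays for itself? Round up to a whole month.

8 months

Current payment = 40,000 × 6.7%/12 / (1 − (1+0.0055833)^−60) = $786.40.
Refinanced payment = 23,640.66 × 0.0051667 / (1 − (1+0.0051667)^−36) = $721.34.
Monthly savings = $786.40 − $721.34 = $65.06.
Break-even = $500.00 / $65.06 = 7.69 → 8 months.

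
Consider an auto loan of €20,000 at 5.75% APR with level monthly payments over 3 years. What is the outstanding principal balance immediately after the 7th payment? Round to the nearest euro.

With monthly rate i = 5.75%/12 = 0.0047917, the balance after k of n payments is P · [(1+i)^n − (1+i)^k] / [(1+i)^n − 1].
(1+0.0047917)^36 = 1.18778239 and (1+0.0047917)^7 = 1.03402770, so the balance is 20,000 × (1.18778239 − 1.03402770) / (1.18778239 − 1) = €16,375.84.

€16,376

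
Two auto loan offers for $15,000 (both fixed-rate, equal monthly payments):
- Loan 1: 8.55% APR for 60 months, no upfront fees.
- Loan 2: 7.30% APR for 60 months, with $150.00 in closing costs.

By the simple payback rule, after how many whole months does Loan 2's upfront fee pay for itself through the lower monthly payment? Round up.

Loan 1: at 8.55% the monthly rate is 0.0071250, so the payment is 15,000 × 0.0071250 / (1 − 1.0071250^−60) = $308.11.
Loan 2: monthly rate = 7.3%/12 = 0.0060833; payment = 15,000 × 0.0060833 / (1 − (1+0.0060833)^−60) = $299.15.
Monthly savings = $308.11 − $299.15 = $8.96.
Break-even = $150.00 / $8.96 = 16.74 → 17 months.

17 months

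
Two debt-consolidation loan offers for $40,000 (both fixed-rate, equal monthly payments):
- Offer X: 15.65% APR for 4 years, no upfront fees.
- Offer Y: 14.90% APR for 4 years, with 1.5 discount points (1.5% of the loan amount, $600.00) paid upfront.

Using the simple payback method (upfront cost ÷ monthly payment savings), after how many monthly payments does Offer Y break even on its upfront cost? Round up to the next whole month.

40 months

Offer X: at 15.65% the monthly rate is 0.0130417, so the payment is 40,000 × 0.0130417 / (1 − 1.0130417^−48) = $1,126.45.
Offer Y: at 14.90% the monthly rate is 0.0124167, so the payment is 40,000 × 0.0124167 / (1 − 1.0124167^−48) = $1,111.20.
Monthly savings = $1,126.45 − $1,111.20 = $15.25.
Break-even = $600.00 / $15.25 = 39.34 → 40 months.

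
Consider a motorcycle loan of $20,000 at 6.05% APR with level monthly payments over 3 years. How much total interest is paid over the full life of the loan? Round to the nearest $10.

$1,920

Monthly rate = 6.05%/12 = 0.0050417; payment = 20,000 × 0.0050417 / (1 − (1+0.0050417)^−36) = $608.89.
Total paid = 36 × $608.89 = $21,920.04; interest = $21,920.04 − $20,000 = $1,920.04.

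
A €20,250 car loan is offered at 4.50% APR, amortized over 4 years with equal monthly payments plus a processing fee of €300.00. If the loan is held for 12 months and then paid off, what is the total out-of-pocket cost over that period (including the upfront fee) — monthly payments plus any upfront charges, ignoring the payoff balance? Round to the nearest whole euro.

€5,841

Monthly rate = 4.5%/12 = 0.0037500; payment = 20,250 × 0.0037500 / (1 − (1+0.0037500)^−48) = €461.77.
Total outlay = 12 × €461.77 + €300.00 = €5,841.24.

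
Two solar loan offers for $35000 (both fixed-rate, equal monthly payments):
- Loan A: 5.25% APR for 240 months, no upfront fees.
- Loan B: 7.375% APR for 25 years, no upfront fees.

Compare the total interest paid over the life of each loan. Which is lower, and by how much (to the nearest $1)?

Loan A by $20,139

Loan A: at 5.25% the monthly rate is 0.0043750, so the payment is 35,000 × 0.0043750 / (1 − 1.0043750^−240) = $235.85.
Total interest on Loan A = 240 × $235.85 − $35,000 = $21,604.00.
Loan B: monthly rate = 7.375%/12 = 0.0061458; payment = 35,000 × 0.0061458 / (1 − (1+0.0061458)^−300) = $255.81.
Total interest on Loan B = 300 × $255.81 − $35,000 = $41,743.00.
Loan A is lower by $20,139.00.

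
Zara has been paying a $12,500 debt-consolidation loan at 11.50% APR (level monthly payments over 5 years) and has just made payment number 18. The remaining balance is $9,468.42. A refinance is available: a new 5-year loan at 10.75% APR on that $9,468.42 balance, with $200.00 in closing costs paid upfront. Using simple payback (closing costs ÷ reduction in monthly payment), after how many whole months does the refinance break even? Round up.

Current payment = 12,500 × 11.5%/12 / (1 − (1+0.0095833)^−60) = $274.91.
Refinanced payment = 9,468.42 × 0.0089583 / (1 − (1+0.0089583)^−60) = $204.69.
Monthly savings = $274.91 − $204.69 = $70.22.
Break-even = $200.00 / $70.22 = 2.85 → 3 months.

3 months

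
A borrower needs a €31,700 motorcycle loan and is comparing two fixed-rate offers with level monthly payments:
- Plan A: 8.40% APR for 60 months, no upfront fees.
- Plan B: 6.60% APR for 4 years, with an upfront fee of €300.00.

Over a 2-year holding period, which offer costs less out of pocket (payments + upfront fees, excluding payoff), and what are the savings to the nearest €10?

Plan A: monthly rate = 8.4%/12 = 0.0070000; payment = 31,700 × 0.0070000 / (1 − (1+0.0070000)^−60) = €648.85.
Plan B: at 6.60% the monthly rate is 0.0055000, so the payment is 31,700 × 0.0055000 / (1 − 1.0055000^−48) = €753.23.
Over 24 months: Plan A costs 24 × €648.85 = €15,572.40; Plan B costs 24 × €753.23 + €300.00 = €18,377.52.
Plan A is cheaper by €18,377.52 − €15,572.40 = €2,805.12.

Plan A by €2,810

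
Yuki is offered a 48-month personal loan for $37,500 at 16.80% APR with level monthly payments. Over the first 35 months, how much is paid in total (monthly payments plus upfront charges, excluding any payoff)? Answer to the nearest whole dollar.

Monthly rate = 16.8%/12 = 0.0140000; payment = 37,500 × 0.0140000 / (1 − (1+0.0140000)^−48) = $1,078.19.
Total outlay = 35 × $1,078.19 = $37,736.65.

$37,737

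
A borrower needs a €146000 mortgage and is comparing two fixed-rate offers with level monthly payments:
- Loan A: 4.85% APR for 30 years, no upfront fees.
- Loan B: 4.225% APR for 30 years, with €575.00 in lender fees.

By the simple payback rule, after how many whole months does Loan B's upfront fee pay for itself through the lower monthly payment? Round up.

11 months

Loan A: monthly rate = 4.85%/12 = 0.0040417; payment = 146,000 × 0.0040417 / (1 − (1+0.0040417)^−360) = €770.43.
Loan B: at 4.225% the monthly rate is 0.0035208, so the payment is 146,000 × 0.0035208 / (1 − 1.0035208^−360) = €716.10.
Monthly savings = €770.43 − €716.10 = €54.33.
Break-even = €575.00 / €54.33 = 10.58 → 11 months.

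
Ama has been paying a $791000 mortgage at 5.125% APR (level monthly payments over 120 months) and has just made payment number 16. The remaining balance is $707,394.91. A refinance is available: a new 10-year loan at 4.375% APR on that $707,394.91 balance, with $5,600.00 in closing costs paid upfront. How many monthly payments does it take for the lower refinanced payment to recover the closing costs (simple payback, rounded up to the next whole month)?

Current payment = 791,000 × 5.125%/12 / (1 − (1+0.0042708)^−120) = $8,438.19.
Refinanced payment = 707,394.91 × 0.0036458 / (1 − (1+0.0036458)^−120) = $7,288.78.
Monthly savings = $8,438.19 − $7,288.78 = $1,149.41.
Break-even = $5,600.00 / $1,149.41 = 4.87 → 5 months.

5 months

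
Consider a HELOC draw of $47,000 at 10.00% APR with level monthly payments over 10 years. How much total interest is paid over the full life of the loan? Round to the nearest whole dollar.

$27,533

Monthly rate = 10%/12 = 0.0083333; payment = 47,000 × 0.0083333 / (1 − (1+0.0083333)^−120) = $621.11.
Total paid = 120 × $621.11 = $74,533.20; interest = $74,533.20 − $47,000 = $27,533.20.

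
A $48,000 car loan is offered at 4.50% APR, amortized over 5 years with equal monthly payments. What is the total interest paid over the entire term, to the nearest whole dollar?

$5,692

Monthly rate = 4.5%/12 = 0.0037500; payment = 48,000 × 0.0037500 / (1 − (1+0.0037500)^−60) = $894.86.
Total paid = 60 × $894.86 = $53,691.60; interest = $53,691.60 − $48,000 = $5,691.60.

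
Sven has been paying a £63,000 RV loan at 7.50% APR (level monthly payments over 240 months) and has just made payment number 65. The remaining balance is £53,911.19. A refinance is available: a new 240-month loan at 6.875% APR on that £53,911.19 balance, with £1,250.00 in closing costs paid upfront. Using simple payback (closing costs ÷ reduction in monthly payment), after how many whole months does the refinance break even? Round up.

14 months

Current payment = 63,000 × 7.5%/12 / (1 − (1+0.0062500)^−240) = £507.52.
Refinanced payment = 53,911.19 × 0.0057292 / (1 − (1+0.0057292)^−240) = £413.94.
Monthly savings = £507.52 − £413.94 = £93.58.
Break-even = £1,250.00 / £93.58 = 13.36 → 14 months.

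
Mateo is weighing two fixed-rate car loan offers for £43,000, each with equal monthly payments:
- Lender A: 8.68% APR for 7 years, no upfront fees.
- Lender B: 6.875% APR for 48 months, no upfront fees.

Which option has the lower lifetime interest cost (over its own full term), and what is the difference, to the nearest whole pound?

Lender A: at 8.68% the monthly rate is 0.0072333, so the payment is 43,000 × 0.0072333 / (1 − 1.0072333^−84) = £684.87.
Total interest on Lender A = 84 × £684.87 − £43,000 = £14,529.08.
Lender B: monthly rate = 6.875%/12 = 0.0057292; payment = 43,000 × 0.0057292 / (1 − (1+0.0057292)^−48) = £1,027.20.
Total interest on Lender B = 48 × £1,027.20 − £43,000 = £6,305.60.
Lender B is lower by £8,223.48.

Lender B by £8,223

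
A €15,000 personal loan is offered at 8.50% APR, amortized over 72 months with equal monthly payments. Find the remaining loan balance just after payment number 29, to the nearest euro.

With monthly rate i = 8.5%/12 = 0.0070833, the balance after k of n payments is P · [(1+i)^n − (1+i)^k] / [(1+i)^n − 1].
(1+0.0070833)^72 = 1.66230008 and (1+0.0070833)^29 = 1.22714774, so the balance is 15,000 × (1.66230008 − 1.22714774) / (1.66230008 − 1) = €9,855.48.

€9,855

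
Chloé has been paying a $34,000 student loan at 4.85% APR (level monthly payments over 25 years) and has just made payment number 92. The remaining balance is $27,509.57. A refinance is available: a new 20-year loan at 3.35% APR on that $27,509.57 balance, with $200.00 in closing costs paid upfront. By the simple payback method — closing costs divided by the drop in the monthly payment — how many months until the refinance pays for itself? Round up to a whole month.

6 months

Current payment = 34,000 × 4.85%/12 / (1 − (1+0.0040417)^−300) = $195.80.
Refinanced payment = 27,509.57 × 0.0027917 / (1 − (1+0.0027917)^−240) = $157.43.
Monthly savings = $195.80 − $157.43 = $38.37.
Break-even = $200.00 / $38.37 = 5.21 → 6 months.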